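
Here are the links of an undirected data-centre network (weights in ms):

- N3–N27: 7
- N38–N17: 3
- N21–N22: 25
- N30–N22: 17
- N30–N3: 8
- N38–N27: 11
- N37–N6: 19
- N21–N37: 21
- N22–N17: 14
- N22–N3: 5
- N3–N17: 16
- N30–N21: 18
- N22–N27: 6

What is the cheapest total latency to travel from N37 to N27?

52 ms

Compare a few routes:
N37–N21–N30–N3–N27: 21+18+8+7 = 54
N37–N21–N22–N3–N27: 21+25+5+7 = 58
N37–N21–N30–N3–N22–N27: 21+18+8+5+6 = 58
N37–N21–N22–N27: 21+25+6 = 52
Cheapest is N37–N21–N22–N27 at 52 ms.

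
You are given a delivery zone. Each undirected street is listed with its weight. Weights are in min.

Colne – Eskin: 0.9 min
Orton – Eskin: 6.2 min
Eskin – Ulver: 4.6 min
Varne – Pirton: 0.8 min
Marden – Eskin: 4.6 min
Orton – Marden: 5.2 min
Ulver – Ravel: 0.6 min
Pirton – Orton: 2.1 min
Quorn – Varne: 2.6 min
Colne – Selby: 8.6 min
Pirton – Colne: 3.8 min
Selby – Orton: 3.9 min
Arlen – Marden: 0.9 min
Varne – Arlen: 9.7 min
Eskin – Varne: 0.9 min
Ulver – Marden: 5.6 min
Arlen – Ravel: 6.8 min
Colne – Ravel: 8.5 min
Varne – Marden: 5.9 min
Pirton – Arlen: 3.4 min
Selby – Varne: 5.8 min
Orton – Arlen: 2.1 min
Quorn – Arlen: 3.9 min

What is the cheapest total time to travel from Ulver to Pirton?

Enumerating some paths:
Ulver - Eskin - Varne - Pirton: 4.6+0.9+0.8 = 6.3
Ulver - Eskin - Colne - Pirton: 4.6+0.9+3.8 = 9.3
The minimum is 6.3 min via Ulver - Eskin - Varne - Pirton.

6.3 min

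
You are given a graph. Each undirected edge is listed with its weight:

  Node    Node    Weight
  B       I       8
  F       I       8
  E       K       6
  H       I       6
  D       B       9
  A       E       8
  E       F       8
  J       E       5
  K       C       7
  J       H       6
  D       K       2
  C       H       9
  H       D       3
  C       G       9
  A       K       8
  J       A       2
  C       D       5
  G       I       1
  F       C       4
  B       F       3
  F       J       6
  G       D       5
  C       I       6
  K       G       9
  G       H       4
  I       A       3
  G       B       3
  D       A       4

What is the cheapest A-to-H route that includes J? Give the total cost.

Best A to J: A–J costing 2
Best J to H: J–H costing 6
Total via J: 2 + 6 = 8.

8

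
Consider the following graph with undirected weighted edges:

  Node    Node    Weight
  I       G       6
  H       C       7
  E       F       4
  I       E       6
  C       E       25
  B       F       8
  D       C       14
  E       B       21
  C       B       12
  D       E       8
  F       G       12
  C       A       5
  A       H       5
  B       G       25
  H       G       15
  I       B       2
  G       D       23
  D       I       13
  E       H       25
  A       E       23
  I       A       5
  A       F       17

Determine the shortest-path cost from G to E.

12

Settle nodes by increasing distance from G:
G: 0
I: 6  (via G)
B: 8  (via I)
A: 11  (via I)
E: 12  (via I)
Shortest route: G–I–E = 12.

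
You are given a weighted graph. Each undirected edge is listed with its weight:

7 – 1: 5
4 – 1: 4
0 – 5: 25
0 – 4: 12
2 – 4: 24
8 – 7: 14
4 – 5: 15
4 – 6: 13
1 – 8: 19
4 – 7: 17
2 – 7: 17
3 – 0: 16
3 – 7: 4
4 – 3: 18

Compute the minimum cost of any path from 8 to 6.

36

Shortest distances from 8:
8: 0
7: 14  (via 8)
3: 18  (via 7)
1: 19  (via 8)
4: 23  (via 1)
2: 31  (via 7)
0: 34  (via 3)
6: 36  (via 4)
Shortest route: 8–1–4–6 = 36.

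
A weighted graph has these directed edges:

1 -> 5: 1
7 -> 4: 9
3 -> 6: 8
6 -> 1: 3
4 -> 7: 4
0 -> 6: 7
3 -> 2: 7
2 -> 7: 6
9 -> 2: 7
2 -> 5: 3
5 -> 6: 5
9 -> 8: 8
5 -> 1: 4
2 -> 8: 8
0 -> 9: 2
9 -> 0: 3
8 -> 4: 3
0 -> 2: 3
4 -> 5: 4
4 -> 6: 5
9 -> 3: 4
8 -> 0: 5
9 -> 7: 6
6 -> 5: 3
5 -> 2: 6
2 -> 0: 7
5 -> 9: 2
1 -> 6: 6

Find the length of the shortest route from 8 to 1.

Candidate routes:
8–4–5–1: 3+4+4 = 11
8–4–6–5–1: 3+5+3+4 = 15
The minimum is 11 via 8–4–5–1.

11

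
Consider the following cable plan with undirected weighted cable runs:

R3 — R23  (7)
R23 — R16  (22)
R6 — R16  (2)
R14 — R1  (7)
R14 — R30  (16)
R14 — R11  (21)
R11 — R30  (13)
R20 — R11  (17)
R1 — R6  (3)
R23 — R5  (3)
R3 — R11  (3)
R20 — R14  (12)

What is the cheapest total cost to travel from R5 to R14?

Enumerating some paths:
R5 - R23 - R3 - R11 - R14: 3+7+3+21 = 34
R5 - R23 - R3 - R11 - R30 - R14: 3+7+3+13+16 = 42
R5 - R23 - R3 - R11 - R20 - R14: 3+7+3+17+12 = 42
R5 - R23 - R16 - R6 - R1 - R14: 3+22+2+3+7 = 37
Cheapest is R5 - R23 - R3 - R11 - R14 at 34.

34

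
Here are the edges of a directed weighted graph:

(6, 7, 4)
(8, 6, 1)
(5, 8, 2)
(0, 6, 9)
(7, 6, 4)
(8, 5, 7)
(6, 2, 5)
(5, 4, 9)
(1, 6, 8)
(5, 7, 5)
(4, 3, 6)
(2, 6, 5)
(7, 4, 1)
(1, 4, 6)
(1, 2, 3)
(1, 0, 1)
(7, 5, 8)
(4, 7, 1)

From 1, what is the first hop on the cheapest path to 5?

4

Candidate routes:
1 - 6 - 7 - 5: 8+4+8 = 20
1 - 4 - 7 - 5: 6+1+8 = 15
The minimum is 15 via 1 - 4 - 7 - 5.
So from 1 the first move is to 4.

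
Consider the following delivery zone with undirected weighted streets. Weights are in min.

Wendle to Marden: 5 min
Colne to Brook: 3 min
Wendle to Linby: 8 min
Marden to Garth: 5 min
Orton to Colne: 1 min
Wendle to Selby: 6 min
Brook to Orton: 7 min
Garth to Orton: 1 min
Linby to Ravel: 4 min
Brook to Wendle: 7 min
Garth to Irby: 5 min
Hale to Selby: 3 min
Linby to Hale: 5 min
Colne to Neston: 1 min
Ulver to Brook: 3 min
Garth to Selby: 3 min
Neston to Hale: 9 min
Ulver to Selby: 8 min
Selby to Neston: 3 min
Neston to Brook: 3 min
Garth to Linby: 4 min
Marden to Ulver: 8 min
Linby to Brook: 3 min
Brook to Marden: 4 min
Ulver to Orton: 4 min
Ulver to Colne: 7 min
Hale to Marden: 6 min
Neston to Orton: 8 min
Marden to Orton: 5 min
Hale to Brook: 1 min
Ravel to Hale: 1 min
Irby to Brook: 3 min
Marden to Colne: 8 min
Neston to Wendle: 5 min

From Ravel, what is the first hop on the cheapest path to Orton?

Hale

Compare a few routes:
Ravel - Hale - Brook - Neston - Colne - Orton: 1+1+3+1+1 = 7
Ravel - Hale - Brook - Colne - Orton: 1+1+3+1 = 6
The minimum is 6 min via Ravel - Hale - Brook - Colne - Orton.
So from Ravel the first move is to Hale.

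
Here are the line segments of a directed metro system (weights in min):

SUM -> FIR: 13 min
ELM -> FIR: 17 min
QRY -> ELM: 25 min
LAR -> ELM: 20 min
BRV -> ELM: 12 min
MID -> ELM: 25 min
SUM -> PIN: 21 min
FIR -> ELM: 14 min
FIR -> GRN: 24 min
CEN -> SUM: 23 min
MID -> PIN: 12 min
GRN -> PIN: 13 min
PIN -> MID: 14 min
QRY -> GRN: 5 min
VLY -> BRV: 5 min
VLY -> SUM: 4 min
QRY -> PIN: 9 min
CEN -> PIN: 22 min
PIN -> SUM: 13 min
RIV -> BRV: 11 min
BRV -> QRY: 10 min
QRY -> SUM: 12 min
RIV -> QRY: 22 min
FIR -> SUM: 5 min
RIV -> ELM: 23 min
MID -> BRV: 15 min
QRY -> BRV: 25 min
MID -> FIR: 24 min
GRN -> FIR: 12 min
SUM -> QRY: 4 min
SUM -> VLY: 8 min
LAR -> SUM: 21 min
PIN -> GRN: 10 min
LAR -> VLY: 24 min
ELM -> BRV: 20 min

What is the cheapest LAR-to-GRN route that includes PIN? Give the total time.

Shortest LAR→PIN: LAR–SUM–QRY–PIN = 34
Shortest PIN→GRN: PIN–GRN = 10
Total via PIN: 34 + 10 = 44 min.

44 min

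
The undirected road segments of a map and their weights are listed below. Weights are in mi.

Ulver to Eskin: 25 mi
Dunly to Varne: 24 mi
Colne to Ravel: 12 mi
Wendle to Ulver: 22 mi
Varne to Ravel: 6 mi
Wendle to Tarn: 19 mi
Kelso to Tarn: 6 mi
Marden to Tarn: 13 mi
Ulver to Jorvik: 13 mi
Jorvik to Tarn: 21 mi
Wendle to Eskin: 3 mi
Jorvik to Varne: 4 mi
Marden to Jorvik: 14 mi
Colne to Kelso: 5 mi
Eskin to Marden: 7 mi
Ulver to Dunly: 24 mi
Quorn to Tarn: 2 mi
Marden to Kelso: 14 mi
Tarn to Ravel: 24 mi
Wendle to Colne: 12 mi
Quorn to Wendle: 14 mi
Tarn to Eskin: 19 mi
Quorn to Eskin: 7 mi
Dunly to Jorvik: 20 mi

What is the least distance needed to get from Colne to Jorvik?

Running Dijkstra from Colne:
Colne: 0
Kelso: 5  (via Colne)
Tarn: 11  (via Kelso)
Ravel: 12  (via Colne)
Wendle: 12  (via Colne)
Quorn: 13  (via Tarn)
Eskin: 15  (via Wendle)
Varne: 18  (via Ravel)
Marden: 19  (via Kelso)
Jorvik: 22  (via Varne)
Shortest route: Colne–Ravel–Varne–Jorvik = 22 mi.

22 mi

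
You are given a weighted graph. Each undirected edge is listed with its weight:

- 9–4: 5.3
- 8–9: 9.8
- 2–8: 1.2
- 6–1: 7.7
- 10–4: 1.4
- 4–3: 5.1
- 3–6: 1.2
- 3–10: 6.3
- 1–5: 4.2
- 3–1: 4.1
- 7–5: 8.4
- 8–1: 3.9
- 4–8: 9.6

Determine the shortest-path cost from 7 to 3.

16.7

Enumerating some paths:
7 - 5 - 1 - 3: 8.4+4.2+4.1 = 16.7
7 - 5 - 1 - 6 - 3: 8.4+4.2+7.7+1.2 = 21.5
The minimum is 16.7 via 7 - 5 - 1 - 3.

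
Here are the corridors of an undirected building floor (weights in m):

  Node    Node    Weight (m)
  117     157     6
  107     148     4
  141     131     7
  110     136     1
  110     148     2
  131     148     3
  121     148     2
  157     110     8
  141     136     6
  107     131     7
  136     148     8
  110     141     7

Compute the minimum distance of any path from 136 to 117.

15 m

Enumerating some paths:
136–110–157–117: 1+8+6 = 15
136–148–110–157–117: 8+2+8+6 = 24
The minimum is 15 m via 136–110–157–117.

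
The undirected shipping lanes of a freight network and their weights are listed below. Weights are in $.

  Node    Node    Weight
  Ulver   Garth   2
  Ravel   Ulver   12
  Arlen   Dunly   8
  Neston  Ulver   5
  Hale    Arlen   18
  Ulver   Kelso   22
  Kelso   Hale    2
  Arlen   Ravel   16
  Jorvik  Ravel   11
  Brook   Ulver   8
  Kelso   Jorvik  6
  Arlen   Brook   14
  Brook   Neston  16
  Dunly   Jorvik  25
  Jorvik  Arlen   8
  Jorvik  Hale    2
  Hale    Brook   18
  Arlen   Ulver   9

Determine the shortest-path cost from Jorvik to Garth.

$19

Enumerating some paths:
Jorvik - Arlen - Ulver - Garth: 8+9+2 = 19
Jorvik - Ravel - Ulver - Garth: 11+12+2 = 25
The minimum is $19 via Jorvik - Arlen - Ulver - Garth.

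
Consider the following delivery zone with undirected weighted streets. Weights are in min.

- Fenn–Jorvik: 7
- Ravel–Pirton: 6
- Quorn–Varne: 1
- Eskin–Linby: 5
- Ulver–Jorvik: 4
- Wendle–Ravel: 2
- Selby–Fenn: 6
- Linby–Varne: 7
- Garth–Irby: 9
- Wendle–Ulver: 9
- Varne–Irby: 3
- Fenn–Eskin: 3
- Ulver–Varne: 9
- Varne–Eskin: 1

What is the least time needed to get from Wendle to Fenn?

Compare a few routes:
Wendle–Ulver–Varne–Linby–Eskin–Fenn: 9+9+7+5+3 = 33
Wendle–Ulver–Jorvik–Fenn: 9+4+7 = 20
Wendle–Ulver–Varne–Eskin–Fenn: 9+9+1+3 = 22
Cheapest is Wendle–Ulver–Jorvik–Fenn at 20 min.

20 min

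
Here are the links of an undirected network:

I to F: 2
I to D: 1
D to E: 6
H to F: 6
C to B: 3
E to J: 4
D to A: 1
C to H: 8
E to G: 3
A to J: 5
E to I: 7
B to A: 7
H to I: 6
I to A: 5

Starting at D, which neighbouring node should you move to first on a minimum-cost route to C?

Candidate routes:
D–I–H–C: 1+6+8 = 15
D–A–B–C: 1+7+3 = 11
The minimum is 11 via D–A–B–C.
So from D the first move is to A.

A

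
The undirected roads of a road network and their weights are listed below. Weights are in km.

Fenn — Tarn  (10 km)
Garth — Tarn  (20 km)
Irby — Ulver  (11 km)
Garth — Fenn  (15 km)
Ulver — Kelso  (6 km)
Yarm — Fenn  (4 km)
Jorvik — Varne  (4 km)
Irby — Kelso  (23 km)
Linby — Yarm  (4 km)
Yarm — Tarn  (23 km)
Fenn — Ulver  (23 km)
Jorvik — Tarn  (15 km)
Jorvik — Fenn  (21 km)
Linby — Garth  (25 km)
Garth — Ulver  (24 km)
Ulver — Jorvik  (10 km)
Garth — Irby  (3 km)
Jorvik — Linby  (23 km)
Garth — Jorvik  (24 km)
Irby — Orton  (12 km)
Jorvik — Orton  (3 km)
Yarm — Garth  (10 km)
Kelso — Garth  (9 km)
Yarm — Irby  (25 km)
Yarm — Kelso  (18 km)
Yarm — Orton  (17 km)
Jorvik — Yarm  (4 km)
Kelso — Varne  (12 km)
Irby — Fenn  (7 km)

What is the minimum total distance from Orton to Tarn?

18 km

Enumerating some paths:
Orton–Jorvik–Yarm–Tarn: 3+4+23 = 30
Orton–Jorvik–Yarm–Fenn–Tarn: 3+4+4+10 = 21
Orton–Irby–Fenn–Tarn: 12+7+10 = 29
Orton–Jorvik–Tarn: 3+15 = 18
Cheapest is Orton–Jorvik–Tarn at 18 km.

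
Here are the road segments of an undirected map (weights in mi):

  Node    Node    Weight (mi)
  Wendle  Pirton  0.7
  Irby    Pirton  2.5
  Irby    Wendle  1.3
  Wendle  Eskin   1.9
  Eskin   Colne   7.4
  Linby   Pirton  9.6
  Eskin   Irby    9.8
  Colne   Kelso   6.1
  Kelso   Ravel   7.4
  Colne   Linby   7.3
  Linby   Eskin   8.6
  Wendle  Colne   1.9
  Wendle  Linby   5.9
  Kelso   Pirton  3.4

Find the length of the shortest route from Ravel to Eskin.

13.4 mi

Settle nodes by increasing distance from Ravel:
Ravel: 0
Kelso: 7.4  (via Ravel)
Pirton: 10.8  (via Kelso)
Wendle: 11.5  (via Pirton)
Irby: 12.8  (via Wendle)
Colne: 13.4  (via Wendle)
Eskin: 13.4  (via Wendle)
Shortest route: Ravel–Kelso–Pirton–Wendle–Eskin = 13.4 mi.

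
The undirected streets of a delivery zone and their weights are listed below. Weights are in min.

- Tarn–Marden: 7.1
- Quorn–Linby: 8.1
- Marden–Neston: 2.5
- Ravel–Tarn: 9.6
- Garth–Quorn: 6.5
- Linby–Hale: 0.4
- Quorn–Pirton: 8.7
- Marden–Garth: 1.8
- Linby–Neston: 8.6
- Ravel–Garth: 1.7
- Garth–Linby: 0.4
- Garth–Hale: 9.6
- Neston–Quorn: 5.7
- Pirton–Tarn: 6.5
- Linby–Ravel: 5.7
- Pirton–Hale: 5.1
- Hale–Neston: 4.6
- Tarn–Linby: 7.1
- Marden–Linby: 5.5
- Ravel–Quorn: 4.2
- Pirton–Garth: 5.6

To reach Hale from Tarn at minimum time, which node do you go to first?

Candidate routes:
Tarn–Pirton–Hale: 6.5+5.1 = 11.6
Tarn–Linby–Hale: 7.1+0.4 = 7.5
Tarn–Marden–Garth–Linby–Hale: 7.1+1.8+0.4+0.4 = 9.7
Cheapest is Tarn–Linby–Hale at 7.5 min.
So from Tarn the first move is to Linby.

Linby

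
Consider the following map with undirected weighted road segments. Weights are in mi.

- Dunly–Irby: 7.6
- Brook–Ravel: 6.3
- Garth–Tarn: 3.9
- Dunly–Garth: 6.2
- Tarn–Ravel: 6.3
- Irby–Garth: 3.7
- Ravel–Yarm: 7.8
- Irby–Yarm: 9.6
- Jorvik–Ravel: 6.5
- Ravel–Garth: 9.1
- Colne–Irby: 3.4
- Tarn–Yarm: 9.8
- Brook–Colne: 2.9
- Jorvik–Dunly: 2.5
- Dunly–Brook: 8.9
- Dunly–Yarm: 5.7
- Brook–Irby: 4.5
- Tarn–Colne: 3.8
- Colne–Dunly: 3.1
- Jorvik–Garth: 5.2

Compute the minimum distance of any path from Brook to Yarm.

Settle nodes by increasing distance from Brook:
Brook: 0
Colne: 2.9  (via Brook)
Irby: 4.5  (via Brook)
Dunly: 6  (via Colne)
Ravel: 6.3  (via Brook)
Tarn: 6.7  (via Colne)
Garth: 8.2  (via Irby)
Jorvik: 8.5  (via Dunly)
Yarm: 11.7  (via Dunly)
Shortest route: Brook–Colne–Dunly–Yarm = 11.7 mi.

11.7 mi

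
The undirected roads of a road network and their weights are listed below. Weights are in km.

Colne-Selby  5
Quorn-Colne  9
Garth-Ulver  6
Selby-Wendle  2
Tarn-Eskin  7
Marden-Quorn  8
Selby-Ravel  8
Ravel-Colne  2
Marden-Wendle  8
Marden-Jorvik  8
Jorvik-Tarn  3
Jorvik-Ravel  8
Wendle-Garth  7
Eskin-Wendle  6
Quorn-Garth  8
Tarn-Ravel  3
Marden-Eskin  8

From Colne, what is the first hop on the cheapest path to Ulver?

Compare a few routes:
Colne - Selby - Wendle - Garth - Ulver: 5+2+7+6 = 20
Colne - Ravel - Selby - Wendle - Garth - Ulver: 2+8+2+7+6 = 25
Colne - Ravel - Tarn - Eskin - Wendle - Garth - Ulver: 2+3+7+6+7+6 = 31
Colne - Quorn - Garth - Ulver: 9+8+6 = 23
The minimum is 20 km via Colne - Selby - Wendle - Garth - Ulver.
So from Colne the first move is to Selby.

Selby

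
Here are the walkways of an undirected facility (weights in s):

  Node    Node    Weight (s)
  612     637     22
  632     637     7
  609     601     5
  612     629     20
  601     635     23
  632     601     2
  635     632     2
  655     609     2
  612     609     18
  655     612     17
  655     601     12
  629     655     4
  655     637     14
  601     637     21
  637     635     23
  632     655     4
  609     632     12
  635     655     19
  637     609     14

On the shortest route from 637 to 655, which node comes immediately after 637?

Compare a few routes:
637–655: 14 = 14
637–632–655: 7+4 = 11
Cheapest is 637–632–655 at 11 s.
So from 637 the first move is to 632.

632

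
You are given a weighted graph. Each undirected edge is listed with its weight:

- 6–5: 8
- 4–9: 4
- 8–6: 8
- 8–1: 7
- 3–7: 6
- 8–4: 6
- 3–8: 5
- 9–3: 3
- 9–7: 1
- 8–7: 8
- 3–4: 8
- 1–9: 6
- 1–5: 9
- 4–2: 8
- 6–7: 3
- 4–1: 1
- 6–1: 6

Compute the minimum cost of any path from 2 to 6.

Compare a few routes:
2 - 4 - 1 - 6: 8+1+6 = 15
2 - 4 - 9 - 7 - 6: 8+4+1+3 = 16
2 - 4 - 1 - 9 - 7 - 6: 8+1+6+1+3 = 19
2 - 4 - 8 - 6: 8+6+8 = 22
The minimum is 15 via 2 - 4 - 1 - 6.

15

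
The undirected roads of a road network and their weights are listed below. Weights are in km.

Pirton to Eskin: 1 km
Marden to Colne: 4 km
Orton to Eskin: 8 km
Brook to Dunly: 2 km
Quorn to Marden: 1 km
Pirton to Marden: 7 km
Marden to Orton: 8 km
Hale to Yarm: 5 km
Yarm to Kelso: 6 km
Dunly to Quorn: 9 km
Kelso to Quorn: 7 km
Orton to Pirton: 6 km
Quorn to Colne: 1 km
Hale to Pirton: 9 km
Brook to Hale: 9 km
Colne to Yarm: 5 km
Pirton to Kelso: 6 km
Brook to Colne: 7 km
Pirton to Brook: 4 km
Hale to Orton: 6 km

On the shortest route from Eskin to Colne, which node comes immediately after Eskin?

Pirton

Candidate routes:
Eskin → Pirton → Brook → Colne: 1+4+7 = 12
Eskin → Pirton → Marden → Quorn → Colne: 1+7+1+1 = 10
The minimum is 10 km via Eskin → Pirton → Marden → Quorn → Colne.
So from Eskin the first move is to Pirton.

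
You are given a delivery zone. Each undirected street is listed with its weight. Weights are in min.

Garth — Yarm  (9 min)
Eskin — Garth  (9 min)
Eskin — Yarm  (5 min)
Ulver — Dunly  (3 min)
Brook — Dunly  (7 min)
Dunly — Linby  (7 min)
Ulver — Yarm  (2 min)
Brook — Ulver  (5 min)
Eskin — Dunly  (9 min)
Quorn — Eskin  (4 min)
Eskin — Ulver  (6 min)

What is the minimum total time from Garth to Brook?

Shortest distances from Garth:
Garth: 0
Yarm: 9  (via Garth)
Eskin: 9  (via Garth)
Ulver: 11  (via Yarm)
Quorn: 13  (via Eskin)
Dunly: 14  (via Ulver)
Brook: 16  (via Ulver)
Shortest route: Garth–Yarm–Ulver–Brook = 16 min.

16 min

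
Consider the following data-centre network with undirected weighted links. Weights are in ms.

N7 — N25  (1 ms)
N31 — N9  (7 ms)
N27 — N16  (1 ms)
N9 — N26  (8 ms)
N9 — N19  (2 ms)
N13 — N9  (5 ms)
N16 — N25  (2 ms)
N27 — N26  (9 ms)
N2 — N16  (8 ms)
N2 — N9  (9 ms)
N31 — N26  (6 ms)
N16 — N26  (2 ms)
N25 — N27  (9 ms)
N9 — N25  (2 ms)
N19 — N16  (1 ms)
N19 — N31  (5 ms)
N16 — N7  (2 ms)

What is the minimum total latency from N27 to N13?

9 ms

Candidate routes:
N27 - N16 - N7 - N25 - N9 - N13: 1+2+1+2+5 = 11
N27 - N16 - N19 - N9 - N13: 1+1+2+5 = 9
N27 - N16 - N25 - N9 - N13: 1+2+2+5 = 10
Cheapest is N27 - N16 - N19 - N9 - N13 at 9 ms.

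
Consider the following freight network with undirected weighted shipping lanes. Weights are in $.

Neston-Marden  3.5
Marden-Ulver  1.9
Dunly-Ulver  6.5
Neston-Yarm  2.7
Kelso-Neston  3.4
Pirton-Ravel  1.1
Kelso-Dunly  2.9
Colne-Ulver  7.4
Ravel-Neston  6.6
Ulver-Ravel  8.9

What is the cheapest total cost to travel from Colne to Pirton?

Candidate routes:
Colne → Ulver → Ravel → Pirton: 7.4+8.9+1.1 = 17.4
Colne → Ulver → Marden → Neston → Ravel → Pirton: 7.4+1.9+3.5+6.6+1.1 = 20.5
Colne → Ulver → Dunly → Kelso → Neston → Ravel → Pirton: 7.4+6.5+2.9+3.4+6.6+1.1 = 27.9
Cheapest is Colne → Ulver → Ravel → Pirton at $17.4.

$17.4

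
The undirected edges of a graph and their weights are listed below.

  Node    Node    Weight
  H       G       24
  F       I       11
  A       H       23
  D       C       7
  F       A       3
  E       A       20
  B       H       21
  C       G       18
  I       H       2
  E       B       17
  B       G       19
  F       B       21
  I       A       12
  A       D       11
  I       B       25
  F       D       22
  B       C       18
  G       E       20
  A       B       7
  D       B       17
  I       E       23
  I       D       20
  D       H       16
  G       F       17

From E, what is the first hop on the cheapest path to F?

Candidate routes:
E → I → F: 23+11 = 34
E → A → F: 20+3 = 23
E → B → A → F: 17+7+3 = 27
E → G → F: 20+17 = 37
Cheapest is E → A → F at 23.
So from E the first move is to A.

A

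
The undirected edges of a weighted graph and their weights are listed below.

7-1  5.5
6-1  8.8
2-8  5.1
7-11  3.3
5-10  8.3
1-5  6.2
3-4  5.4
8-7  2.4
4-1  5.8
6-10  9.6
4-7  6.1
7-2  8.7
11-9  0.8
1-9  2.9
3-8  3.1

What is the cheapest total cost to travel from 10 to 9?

Enumerating some paths:
10 - 5 - 1 - 9: 8.3+6.2+2.9 = 17.4
10 - 6 - 1 - 9: 9.6+8.8+2.9 = 21.3
10 - 5 - 1 - 7 - 11 - 9: 8.3+6.2+5.5+3.3+0.8 = 24.1
10 - 6 - 1 - 7 - 11 - 9: 9.6+8.8+5.5+3.3+0.8 = 28
The minimum is 17.4 via 10 - 5 - 1 - 9.

17.4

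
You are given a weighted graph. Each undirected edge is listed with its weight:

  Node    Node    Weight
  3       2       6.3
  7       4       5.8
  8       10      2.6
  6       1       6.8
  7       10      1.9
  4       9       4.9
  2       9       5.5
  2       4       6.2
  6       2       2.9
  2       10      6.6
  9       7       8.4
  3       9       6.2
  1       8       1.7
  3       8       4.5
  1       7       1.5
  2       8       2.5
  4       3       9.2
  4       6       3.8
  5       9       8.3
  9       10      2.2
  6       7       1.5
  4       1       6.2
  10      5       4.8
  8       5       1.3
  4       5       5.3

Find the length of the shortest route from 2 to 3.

6.3

Candidate routes:
2 - 8 - 3: 2.5+4.5 = 7
2 - 3: 6.3 = 6.3
Cheapest is 2 - 3 at 6.3.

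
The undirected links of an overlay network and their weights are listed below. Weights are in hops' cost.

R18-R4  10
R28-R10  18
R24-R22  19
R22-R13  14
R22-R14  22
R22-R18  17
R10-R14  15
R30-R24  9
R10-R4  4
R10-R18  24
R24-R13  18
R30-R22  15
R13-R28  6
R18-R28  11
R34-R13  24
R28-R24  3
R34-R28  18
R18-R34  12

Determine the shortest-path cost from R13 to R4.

Compare a few routes:
R13–R28–R10–R4: 6+18+4 = 28
R13–R28–R18–R4: 6+11+10 = 27
The minimum is 27 hops' cost via R13–R28–R18–R4.

27 hops' cost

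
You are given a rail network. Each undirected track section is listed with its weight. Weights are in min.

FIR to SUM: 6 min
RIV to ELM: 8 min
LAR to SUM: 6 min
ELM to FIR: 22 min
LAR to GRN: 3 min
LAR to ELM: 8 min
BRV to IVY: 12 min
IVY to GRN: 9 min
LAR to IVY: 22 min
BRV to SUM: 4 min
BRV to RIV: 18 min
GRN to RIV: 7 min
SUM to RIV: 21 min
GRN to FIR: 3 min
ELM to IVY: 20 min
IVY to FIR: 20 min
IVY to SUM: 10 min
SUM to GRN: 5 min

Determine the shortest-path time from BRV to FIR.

Running Dijkstra from BRV:
BRV: 0
SUM: 4  (via BRV)
GRN: 9  (via SUM)
FIR: 10  (via SUM)
Shortest route: BRV → SUM → FIR = 10 min.

10 min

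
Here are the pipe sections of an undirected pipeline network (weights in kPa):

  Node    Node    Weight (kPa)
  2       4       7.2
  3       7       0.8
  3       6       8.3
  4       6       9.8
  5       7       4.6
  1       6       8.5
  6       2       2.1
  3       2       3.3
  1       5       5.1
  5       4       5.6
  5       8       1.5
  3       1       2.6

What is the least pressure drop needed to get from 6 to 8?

Shortest distances from 6:
6: 0
2: 2.1  (via 6)
3: 5.4  (via 2)
7: 6.2  (via 3)
1: 8  (via 3)
4: 9.3  (via 2)
5: 10.8  (via 7)
8: 12.3  (via 5)
Shortest route: 6–2–3–7–5–8 = 12.3 kPa.

12.3 kPa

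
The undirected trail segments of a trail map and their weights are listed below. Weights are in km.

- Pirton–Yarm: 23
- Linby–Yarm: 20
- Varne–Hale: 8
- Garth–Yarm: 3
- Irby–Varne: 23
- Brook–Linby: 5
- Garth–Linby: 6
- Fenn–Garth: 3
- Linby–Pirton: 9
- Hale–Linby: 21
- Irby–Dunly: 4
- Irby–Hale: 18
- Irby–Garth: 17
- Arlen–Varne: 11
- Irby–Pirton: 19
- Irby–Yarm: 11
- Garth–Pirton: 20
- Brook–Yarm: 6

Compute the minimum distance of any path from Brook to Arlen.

45 km

Shortest distances from Brook:
Brook: 0
Linby: 5  (via Brook)
Yarm: 6  (via Brook)
Garth: 9  (via Yarm)
Fenn: 12  (via Garth)
Pirton: 14  (via Linby)
Irby: 17  (via Yarm)
Dunly: 21  (via Irby)
Hale: 26  (via Linby)
Varne: 34  (via Hale)
Arlen: 45  (via Varne)
Shortest route: Brook–Linby–Hale–Varne–Arlen = 45 km.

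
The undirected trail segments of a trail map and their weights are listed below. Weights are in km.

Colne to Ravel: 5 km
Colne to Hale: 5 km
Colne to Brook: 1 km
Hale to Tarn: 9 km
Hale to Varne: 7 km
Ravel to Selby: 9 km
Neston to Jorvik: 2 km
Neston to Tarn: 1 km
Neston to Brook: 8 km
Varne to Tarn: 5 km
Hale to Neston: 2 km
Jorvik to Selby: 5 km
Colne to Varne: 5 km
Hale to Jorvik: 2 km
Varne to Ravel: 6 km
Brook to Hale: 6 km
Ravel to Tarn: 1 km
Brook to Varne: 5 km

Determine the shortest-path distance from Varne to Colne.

Candidate routes:
Varne–Colne: 5 = 5
Varne–Ravel–Colne: 6+5 = 11
Varne–Brook–Colne: 5+1 = 6
Varne–Tarn–Ravel–Colne: 5+1+5 = 11
The minimum is 5 km via Varne–Colne.

5 km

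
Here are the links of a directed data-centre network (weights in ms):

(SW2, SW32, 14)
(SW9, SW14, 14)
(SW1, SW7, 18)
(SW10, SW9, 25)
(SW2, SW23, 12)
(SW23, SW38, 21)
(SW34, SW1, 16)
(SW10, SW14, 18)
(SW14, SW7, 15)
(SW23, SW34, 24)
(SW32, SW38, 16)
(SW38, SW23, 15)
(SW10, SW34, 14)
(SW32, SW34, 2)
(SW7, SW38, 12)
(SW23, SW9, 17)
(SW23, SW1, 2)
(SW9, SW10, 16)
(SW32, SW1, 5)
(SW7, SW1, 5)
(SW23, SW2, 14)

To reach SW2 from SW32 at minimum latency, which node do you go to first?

SW38

Candidate routes:
SW32 → SW1 → SW7 → SW38 → SW23 → SW2: 5+18+12+15+14 = 64
SW32 → SW34 → SW1 → SW7 → SW38 → SW23 → SW2: 2+16+18+12+15+14 = 77
SW32 → SW38 → SW23 → SW2: 16+15+14 = 45
The minimum is 45 ms via SW32 → SW38 → SW23 → SW2.
So from SW32 the first move is to SW38.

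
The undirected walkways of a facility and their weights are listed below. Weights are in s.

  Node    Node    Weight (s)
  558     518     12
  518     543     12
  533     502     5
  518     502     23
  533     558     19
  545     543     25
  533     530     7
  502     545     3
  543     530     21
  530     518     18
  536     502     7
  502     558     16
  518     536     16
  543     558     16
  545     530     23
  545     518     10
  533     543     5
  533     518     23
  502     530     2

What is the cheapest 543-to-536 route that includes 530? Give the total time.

21 s

Best 543 to 530: 543 → 533 → 530 costing 12
Shortest 530→536: 530 → 502 → 536 = 9
Total via 530: 12 + 9 = 21 s.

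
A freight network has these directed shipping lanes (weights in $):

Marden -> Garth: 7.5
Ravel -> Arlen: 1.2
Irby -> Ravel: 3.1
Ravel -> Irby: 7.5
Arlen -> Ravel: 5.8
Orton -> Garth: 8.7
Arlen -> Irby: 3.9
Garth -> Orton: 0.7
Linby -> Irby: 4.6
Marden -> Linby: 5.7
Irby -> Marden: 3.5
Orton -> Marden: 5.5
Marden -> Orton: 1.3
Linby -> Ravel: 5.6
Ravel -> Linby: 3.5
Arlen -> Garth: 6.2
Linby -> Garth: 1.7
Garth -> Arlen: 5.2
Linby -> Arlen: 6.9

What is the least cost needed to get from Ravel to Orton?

$5.9

Running Dijkstra from Ravel:
Ravel: 0
Arlen: 1.2  (via Ravel)
Linby: 3.5  (via Ravel)
Irby: 5.1  (via Arlen)
Garth: 5.2  (via Linby)
Orton: 5.9  (via Garth)
Shortest route: Ravel → Linby → Garth → Orton = $5.9.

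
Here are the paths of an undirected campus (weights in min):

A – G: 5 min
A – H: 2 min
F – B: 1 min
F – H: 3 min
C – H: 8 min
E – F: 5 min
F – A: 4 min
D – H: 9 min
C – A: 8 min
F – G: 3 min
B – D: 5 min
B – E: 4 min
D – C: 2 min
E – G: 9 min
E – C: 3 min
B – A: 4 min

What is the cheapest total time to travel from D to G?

9 min

Enumerating some paths:
D–B–F–G: 5+1+3 = 9
D–C–E–F–G: 2+3+5+3 = 13
D–C–E–B–F–G: 2+3+4+1+3 = 13
Cheapest is D–B–F–G at 9 min.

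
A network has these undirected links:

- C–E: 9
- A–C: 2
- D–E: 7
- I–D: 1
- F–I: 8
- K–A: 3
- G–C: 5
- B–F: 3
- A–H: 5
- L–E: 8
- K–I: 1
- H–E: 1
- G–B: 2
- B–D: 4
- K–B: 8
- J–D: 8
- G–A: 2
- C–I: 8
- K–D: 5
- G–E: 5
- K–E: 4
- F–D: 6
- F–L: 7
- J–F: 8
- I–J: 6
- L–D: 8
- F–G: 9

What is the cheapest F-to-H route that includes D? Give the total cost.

13

Shortest F→D: F–D = 6
Shortest D→H: D–I–K–E–H = 7
Total via D: 6 + 7 = 13.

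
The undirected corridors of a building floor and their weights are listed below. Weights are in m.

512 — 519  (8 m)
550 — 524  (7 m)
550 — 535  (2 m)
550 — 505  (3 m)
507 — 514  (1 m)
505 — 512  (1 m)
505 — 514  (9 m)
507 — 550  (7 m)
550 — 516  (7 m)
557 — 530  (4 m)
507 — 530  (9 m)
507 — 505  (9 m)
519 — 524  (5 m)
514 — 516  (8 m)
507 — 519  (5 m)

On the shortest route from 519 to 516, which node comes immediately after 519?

Compare a few routes:
519–512–505–550–516: 8+1+3+7 = 19
519–507–514–516: 5+1+8 = 14
519–524–550–516: 5+7+7 = 19
The minimum is 14 m via 519–507–514–516.
So from 519 the first move is to 507.

507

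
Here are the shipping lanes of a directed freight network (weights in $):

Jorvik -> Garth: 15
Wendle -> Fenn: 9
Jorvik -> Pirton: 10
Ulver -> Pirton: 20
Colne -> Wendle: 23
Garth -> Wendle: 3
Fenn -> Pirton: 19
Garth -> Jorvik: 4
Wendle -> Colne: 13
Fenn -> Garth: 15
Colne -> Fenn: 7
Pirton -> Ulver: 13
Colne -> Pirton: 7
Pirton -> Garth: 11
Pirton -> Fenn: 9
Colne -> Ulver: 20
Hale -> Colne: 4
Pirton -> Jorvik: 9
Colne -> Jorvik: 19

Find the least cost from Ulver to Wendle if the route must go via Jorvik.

$47

Best Ulver to Jorvik: Ulver–Pirton–Jorvik costing 29
Best Jorvik to Wendle: Jorvik–Garth–Wendle costing 18
Total via Jorvik: 29 + 18 = $47.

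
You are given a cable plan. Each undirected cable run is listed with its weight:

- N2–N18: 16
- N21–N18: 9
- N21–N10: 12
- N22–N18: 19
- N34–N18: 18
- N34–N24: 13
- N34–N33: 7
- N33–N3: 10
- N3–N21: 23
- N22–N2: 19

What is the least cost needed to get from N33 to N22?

44

Enumerating some paths:
N33 → N3 → N21 → N18 → N22: 10+23+9+19 = 61
N33 → N34 → N18 → N22: 7+18+19 = 44
N33 → N34 → N18 → N2 → N22: 7+18+16+19 = 60
Cheapest is N33 → N34 → N18 → N22 at 44.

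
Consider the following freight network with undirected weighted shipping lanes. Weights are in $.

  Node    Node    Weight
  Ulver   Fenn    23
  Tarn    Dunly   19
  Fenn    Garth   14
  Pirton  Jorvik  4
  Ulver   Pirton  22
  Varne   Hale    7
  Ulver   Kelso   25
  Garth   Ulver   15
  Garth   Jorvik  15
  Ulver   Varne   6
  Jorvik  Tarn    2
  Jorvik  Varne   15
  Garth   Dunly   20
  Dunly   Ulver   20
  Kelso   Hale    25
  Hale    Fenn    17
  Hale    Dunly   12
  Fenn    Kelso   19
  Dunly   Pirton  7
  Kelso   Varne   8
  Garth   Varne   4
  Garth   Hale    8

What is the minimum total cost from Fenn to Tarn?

Compare a few routes:
Fenn - Garth - Jorvik - Tarn: 14+15+2 = 31
Fenn - Garth - Varne - Jorvik - Tarn: 14+4+15+2 = 35
Cheapest is Fenn - Garth - Jorvik - Tarn at $31.

$31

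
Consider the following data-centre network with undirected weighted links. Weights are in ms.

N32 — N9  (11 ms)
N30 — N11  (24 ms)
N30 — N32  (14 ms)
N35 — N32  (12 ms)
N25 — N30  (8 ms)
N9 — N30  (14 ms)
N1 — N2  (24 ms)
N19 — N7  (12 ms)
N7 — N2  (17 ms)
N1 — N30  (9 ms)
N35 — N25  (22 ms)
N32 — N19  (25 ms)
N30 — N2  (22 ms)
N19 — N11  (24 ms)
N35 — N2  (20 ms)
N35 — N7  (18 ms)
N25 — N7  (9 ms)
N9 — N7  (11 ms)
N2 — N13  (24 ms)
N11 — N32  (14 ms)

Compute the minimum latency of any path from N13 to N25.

Candidate routes:
N13 → N2 → N30 → N25: 24+22+8 = 54
N13 → N2 → N35 → N25: 24+20+22 = 66
N13 → N2 → N7 → N25: 24+17+9 = 50
N13 → N2 → N1 → N30 → N25: 24+24+9+8 = 65
Cheapest is N13 → N2 → N7 → N25 at 50 ms.

50 ms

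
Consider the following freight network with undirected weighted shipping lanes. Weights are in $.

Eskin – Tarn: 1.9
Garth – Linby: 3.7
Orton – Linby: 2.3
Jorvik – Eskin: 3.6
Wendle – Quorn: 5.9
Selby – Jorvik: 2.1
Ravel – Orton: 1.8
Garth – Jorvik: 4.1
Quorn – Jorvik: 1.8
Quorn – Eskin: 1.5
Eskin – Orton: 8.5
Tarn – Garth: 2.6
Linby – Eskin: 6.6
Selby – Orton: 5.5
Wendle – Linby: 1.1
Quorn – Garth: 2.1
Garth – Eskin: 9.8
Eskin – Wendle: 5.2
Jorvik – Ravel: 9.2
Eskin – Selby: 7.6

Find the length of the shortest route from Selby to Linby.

$7.8

Shortest distances from Selby:
Selby: 0
Jorvik: 2.1  (via Selby)
Quorn: 3.9  (via Jorvik)
Eskin: 5.4  (via Quorn)
Orton: 5.5  (via Selby)
Garth: 6  (via Quorn)
Ravel: 7.3  (via Orton)
Tarn: 7.3  (via Eskin)
Linby: 7.8  (via Orton)
Shortest route: Selby → Orton → Linby = $7.8.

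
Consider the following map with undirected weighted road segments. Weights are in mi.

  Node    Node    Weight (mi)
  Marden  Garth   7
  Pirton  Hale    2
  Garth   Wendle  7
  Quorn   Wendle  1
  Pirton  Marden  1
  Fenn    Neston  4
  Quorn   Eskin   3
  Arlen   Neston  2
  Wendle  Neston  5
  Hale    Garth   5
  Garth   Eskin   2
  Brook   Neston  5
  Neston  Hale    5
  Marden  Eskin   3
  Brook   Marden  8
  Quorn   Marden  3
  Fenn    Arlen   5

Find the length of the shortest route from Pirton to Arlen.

Candidate routes:
Pirton → Marden → Eskin → Quorn → Wendle → Neston → Arlen: 1+3+3+1+5+2 = 15
Pirton → Hale → Neston → Fenn → Arlen: 2+5+4+5 = 16
Pirton → Marden → Quorn → Wendle → Neston → Arlen: 1+3+1+5+2 = 12
Pirton → Hale → Neston → Arlen: 2+5+2 = 9
Cheapest is Pirton → Hale → Neston → Arlen at 9 mi.

9 mi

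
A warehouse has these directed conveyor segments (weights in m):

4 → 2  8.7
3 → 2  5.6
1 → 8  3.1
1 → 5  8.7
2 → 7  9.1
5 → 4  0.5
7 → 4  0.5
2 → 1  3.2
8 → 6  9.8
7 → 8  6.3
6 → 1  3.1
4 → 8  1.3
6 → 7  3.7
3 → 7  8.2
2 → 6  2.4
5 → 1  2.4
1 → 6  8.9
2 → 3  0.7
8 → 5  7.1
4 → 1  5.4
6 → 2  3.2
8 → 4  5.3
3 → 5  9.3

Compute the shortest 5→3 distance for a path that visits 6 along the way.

Shortest 5→6: 5 → 1 → 6 = 11.3
Shortest 6→3: 6 → 2 → 3 = 3.9
Total via 6: 11.3 + 3.9 = 15.2 m.

15.2 m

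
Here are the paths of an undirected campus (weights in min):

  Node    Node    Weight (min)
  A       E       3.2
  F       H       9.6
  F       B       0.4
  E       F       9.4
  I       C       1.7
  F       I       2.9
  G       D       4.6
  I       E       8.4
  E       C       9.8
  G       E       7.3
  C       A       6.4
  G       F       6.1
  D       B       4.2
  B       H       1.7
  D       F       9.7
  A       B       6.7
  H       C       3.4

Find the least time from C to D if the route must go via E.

21.5 min

Shortest C→E: C → A → E = 9.6
Best E to D: E → G → D costing 11.9
Total via E: 9.6 + 11.9 = 21.5 min.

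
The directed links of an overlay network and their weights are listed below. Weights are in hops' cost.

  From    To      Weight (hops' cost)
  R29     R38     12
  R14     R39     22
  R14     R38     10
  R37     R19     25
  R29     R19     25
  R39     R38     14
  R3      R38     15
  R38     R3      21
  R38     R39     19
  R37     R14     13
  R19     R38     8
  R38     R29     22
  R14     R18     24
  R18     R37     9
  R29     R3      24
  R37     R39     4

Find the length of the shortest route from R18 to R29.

49 hops' cost

Shortest distances from R18:
R18: 0
R37: 9  (via R18)
R39: 13  (via R37)
R14: 22  (via R37)
R38: 27  (via R39)
R19: 34  (via R37)
R3: 48  (via R38)
R29: 49  (via R38)
Shortest route: R18 → R37 → R39 → R38 → R29 = 49 hops' cost.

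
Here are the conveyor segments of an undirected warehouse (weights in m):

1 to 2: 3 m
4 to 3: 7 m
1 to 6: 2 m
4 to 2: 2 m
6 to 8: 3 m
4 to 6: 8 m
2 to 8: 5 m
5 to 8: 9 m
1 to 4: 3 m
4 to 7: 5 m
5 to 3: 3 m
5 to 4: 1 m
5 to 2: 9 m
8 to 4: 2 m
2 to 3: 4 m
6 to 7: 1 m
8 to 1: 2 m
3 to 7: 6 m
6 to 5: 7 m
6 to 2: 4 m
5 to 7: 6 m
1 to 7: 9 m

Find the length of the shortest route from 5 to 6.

Shortest distances from 5:
5: 0
4: 1  (via 5)
2: 3  (via 4)
3: 3  (via 5)
8: 3  (via 4)
1: 4  (via 4)
6: 6  (via 8)
Shortest route: 5–4–8–6 = 6 m.

6 m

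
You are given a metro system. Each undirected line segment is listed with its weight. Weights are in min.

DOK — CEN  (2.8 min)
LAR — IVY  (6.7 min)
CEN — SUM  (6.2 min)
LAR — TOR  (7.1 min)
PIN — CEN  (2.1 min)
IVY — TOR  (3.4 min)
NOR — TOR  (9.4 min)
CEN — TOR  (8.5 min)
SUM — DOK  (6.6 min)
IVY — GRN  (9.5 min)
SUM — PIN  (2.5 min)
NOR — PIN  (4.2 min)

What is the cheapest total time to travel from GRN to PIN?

23.5 min

Compare a few routes:
GRN → IVY → TOR → NOR → PIN: 9.5+3.4+9.4+4.2 = 26.5
GRN → IVY → TOR → CEN → PIN: 9.5+3.4+8.5+2.1 = 23.5
GRN → IVY → TOR → CEN → DOK → SUM → PIN: 9.5+3.4+8.5+2.8+6.6+2.5 = 33.3
GRN → IVY → TOR → CEN → SUM → PIN: 9.5+3.4+8.5+6.2+2.5 = 30.1
Cheapest is GRN → IVY → TOR → CEN → PIN at 23.5 min.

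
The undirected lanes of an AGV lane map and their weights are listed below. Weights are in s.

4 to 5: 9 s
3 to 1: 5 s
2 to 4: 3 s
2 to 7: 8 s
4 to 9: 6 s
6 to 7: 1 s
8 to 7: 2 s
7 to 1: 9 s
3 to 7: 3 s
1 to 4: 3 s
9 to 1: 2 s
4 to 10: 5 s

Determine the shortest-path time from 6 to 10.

Compare a few routes:
6–7–1–4–10: 1+9+3+5 = 18
6–7–3–1–4–10: 1+3+5+3+5 = 17
The minimum is 17 s via 6–7–3–1–4–10.

17 s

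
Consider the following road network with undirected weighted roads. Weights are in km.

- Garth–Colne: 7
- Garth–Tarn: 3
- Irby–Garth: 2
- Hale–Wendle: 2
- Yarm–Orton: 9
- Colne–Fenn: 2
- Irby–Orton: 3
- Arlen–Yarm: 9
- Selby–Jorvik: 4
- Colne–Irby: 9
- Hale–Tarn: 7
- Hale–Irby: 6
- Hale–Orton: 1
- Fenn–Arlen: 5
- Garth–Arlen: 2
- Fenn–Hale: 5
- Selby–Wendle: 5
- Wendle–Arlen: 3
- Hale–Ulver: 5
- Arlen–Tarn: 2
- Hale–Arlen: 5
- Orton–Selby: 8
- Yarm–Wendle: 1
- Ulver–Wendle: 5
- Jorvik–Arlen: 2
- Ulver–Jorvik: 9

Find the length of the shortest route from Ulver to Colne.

12 km

Shortest distances from Ulver:
Ulver: 0
Hale: 5  (via Ulver)
Wendle: 5  (via Ulver)
Orton: 6  (via Hale)
Yarm: 6  (via Wendle)
Arlen: 8  (via Wendle)
Jorvik: 9  (via Ulver)
Irby: 9  (via Orton)
Selby: 10  (via Wendle)
Garth: 10  (via Arlen)
Tarn: 10  (via Arlen)
Fenn: 10  (via Hale)
Colne: 12  (via Fenn)
Shortest route: Ulver–Hale–Fenn–Colne = 12 km.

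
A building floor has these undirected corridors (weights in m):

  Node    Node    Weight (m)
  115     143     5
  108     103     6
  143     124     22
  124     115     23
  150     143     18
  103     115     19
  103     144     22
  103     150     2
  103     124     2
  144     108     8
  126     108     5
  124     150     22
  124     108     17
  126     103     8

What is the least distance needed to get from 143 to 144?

Enumerating some paths:
143 → 115 → 103 → 108 → 144: 5+19+6+8 = 38
143 → 150 → 103 → 108 → 144: 18+2+6+8 = 34
143 → 124 → 103 → 108 → 144: 22+2+6+8 = 38
Cheapest is 143 → 150 → 103 → 108 → 144 at 34 m.

34 m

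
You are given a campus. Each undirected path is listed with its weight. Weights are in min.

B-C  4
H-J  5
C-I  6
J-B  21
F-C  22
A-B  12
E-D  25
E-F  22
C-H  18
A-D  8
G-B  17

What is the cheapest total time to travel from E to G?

62 min

Candidate routes:
E → D → A → B → G: 25+8+12+17 = 62
E → F → C → B → G: 22+22+4+17 = 65
Cheapest is E → D → A → B → G at 62 min.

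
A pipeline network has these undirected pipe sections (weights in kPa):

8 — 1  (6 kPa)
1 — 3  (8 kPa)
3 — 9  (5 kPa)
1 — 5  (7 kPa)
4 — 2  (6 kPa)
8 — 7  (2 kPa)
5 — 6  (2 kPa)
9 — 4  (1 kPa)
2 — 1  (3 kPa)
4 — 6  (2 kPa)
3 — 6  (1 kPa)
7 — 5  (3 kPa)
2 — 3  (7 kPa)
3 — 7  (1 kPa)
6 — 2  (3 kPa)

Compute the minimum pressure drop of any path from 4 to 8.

Candidate routes:
4 → 9 → 3 → 7 → 8: 1+5+1+2 = 9
4 → 6 → 5 → 7 → 8: 2+2+3+2 = 9
4 → 2 → 6 → 3 → 7 → 8: 6+3+1+1+2 = 13
4 → 6 → 3 → 7 → 8: 2+1+1+2 = 6
Cheapest is 4 → 6 → 3 → 7 → 8 at 6 kPa.

6 kPa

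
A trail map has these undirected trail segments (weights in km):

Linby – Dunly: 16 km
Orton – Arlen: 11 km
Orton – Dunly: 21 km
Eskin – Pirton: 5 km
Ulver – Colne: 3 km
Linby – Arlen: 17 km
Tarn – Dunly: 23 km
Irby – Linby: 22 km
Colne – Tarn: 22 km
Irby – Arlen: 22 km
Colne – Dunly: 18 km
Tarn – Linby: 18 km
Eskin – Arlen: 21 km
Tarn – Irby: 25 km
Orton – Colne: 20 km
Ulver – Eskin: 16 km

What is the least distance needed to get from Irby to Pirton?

48 km

Candidate routes:
Irby–Tarn–Colne–Ulver–Eskin–Pirton: 25+22+3+16+5 = 71
Irby–Arlen–Eskin–Pirton: 22+21+5 = 48
Irby–Arlen–Orton–Colne–Ulver–Eskin–Pirton: 22+11+20+3+16+5 = 77
Irby–Linby–Arlen–Eskin–Pirton: 22+17+21+5 = 65
The minimum is 48 km via Irby–Arlen–Eskin–Pirton.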